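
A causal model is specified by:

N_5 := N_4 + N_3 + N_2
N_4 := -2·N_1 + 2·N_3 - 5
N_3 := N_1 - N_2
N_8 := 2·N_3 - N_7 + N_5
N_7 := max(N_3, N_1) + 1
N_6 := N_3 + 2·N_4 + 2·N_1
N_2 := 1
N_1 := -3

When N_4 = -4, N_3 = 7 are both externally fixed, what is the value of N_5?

The joint intervention fixes N_4 = -4, N_3 = 7, removing each variable's own equation.
N_5 = N_4 + N_3 + N_2  [with N_4=-4, N_3=7, N_2=1]  = 4

4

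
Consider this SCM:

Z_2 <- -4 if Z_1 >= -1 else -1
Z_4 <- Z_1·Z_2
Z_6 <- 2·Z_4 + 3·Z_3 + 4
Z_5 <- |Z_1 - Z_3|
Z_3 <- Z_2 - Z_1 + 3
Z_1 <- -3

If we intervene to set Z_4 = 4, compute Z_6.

Under do(Z_4=4), the mechanism Z_4 <- Z_1·Z_2 is discarded; Z_4 is fixed at 4.
Z_2 = -4 if Z_1 >= -1 else -1  [with Z_1=-3]  = -1
Z_3 = Z_2 - Z_1 + 3  [with Z_2=-1, Z_1=-3]  = 5
Z_6 = 2·Z_4 + 3·Z_3 + 4  [with Z_4=4, Z_3=5]  = 27

27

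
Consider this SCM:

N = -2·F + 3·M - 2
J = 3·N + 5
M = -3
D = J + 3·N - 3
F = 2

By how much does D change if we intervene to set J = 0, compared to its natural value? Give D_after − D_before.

40

Intervening sets J = 0 and removes its equation (J = 3·N + 5).
N = -2·F + 3·M - 2  [with F=2, M=-3]  = -15
D = J + 3·N - 3  [with J=0, N=-15]  = -48
Without intervention: N = -2·F + 3·M - 2  [with F=2, M=-3]  = -15; J = 3·N + 5  [with N=-15]  = -40; D = J + 3·N - 3  [with J=-40, N=-15]  = -88.
Change = -48 − (-88) = 40.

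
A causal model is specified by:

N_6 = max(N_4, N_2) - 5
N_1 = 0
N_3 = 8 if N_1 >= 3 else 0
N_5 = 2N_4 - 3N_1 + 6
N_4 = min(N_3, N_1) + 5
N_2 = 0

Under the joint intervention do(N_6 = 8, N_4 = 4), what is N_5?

Setting N_6 = 8, N_4 = 4 by intervention discards those variables' equations.
N_5 = 2N_4 - 3N_1 + 6  [with N_4=4, N_1=0]  = 14

14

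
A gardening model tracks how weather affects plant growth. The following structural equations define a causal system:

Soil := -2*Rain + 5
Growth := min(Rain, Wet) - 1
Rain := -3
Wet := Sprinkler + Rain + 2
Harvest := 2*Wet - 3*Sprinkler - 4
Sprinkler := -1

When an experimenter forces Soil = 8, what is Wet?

The intervention breaks the incoming arrows to Soil: Soil := -2*Rain + 5 no longer applies, and Soil = 8.
Wet is not downstream of the intervention, so its value is determined by the original equations.
Wet = Sprinkler + Rain + 2  [with Sprinkler=-1, Rain=-3]  = -2

-2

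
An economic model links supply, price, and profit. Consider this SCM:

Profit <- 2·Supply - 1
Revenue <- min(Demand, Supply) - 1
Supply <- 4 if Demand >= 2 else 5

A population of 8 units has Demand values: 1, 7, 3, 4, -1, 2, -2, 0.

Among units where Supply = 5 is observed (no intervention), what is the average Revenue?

Conditioning on Supply=5 selects the 4 unit(s) with Demand ∈ {1, -1, -2, 0}. Their Revenue values: 0, -2, -3, -1. Mean = -1.5.

-1.5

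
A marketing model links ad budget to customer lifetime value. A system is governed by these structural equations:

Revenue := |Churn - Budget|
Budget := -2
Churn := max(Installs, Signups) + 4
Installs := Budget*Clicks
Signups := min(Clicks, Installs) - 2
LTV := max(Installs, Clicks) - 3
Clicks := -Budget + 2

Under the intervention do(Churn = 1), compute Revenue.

The intervention breaks the incoming arrows to Churn: Churn := max(Installs, Signups) + 4 no longer applies, and Churn = 1.
Revenue = |Churn - Budget|  [with Churn=1, Budget=-2]  = 3

3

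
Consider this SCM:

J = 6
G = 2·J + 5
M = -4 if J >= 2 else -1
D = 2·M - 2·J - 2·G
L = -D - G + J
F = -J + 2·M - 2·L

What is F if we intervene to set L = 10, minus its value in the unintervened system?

The intervention breaks the incoming arrows to L: L = -D - G + J no longer applies, and L = 10.
M = -4 if J >= 2 else -1  [with J=6]  = -4
F = -J + 2·M - 2·L  [with J=6, M=-4, L=10]  = -34
Without intervention: G = 2·J + 5  [with J=6]  = 17; M = -4 if J >= 2 else -1  [with J=6]  = -4; D = 2·M - 2·J - 2·G  [with M=-4, J=6, G=17]  = -54; L = -D - G + J  [with D=-54, G=17, J=6]  = 43; F = -J + 2·M - 2·L  [with J=6, M=-4, L=43]  = -100.
Change = -34 − (-100) = 66.

66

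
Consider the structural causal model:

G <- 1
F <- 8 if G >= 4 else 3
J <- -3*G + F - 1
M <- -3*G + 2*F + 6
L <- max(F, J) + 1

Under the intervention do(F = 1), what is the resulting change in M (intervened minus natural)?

-4

Under do(F=1), the mechanism F <- 8 if G >= 4 else 3 is discarded; F is fixed at 1.
M = -3*G + 2*F + 6  [with G=1, F=1]  = 5
Without intervention: F = 8 if G >= 4 else 3  [with G=1]  = 3; M = -3*G + 2*F + 6  [with G=1, F=3]  = 9.
Change = 5 − 9 = -4.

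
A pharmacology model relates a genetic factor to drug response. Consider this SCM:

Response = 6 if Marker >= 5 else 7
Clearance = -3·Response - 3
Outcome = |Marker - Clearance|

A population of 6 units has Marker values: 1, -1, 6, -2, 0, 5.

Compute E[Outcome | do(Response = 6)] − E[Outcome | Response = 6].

The intervention sets Response=6 in all 6 units regardless of Marker. Recomputing Outcome per unit gives 22, 20, 27, 19, 21, 26; average 22.5.
Observing Response=6 restricts to units where Response's equation naturally yields 6: Marker ∈ {6, 5}. In that subpopulation Outcome = 27, 26, mean 26.5.
Difference = 22.5 − 26.5 = -4.

-4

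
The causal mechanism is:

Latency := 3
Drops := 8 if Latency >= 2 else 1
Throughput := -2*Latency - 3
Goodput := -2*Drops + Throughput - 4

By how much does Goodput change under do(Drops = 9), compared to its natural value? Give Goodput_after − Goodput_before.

-2

Under do(Drops=9), the mechanism Drops := 8 if Latency >= 2 else 1 is discarded; Drops is fixed at 9.
Throughput = -2*Latency - 3  [with Latency=3]  = -9
Goodput = -2*Drops + Throughput - 4  [with Drops=9, Throughput=-9]  = -31
Without intervention: Drops = 8 if Latency >= 2 else 1  [with Latency=3]  = 8; Throughput = -2*Latency - 3  [with Latency=3]  = -9; Goodput = -2*Drops + Throughput - 4  [with Drops=8, Throughput=-9]  = -29.
Change = -31 − (-29) = -2.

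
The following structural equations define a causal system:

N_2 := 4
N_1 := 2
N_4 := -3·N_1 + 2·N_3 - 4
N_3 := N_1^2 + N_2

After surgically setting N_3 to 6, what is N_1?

Under do(N_3=6), the mechanism N_3 := N_1^2 + N_2 is discarded; N_3 is fixed at 6.
N_1 is not downstream of the intervention, so its value is determined by the original equations.

2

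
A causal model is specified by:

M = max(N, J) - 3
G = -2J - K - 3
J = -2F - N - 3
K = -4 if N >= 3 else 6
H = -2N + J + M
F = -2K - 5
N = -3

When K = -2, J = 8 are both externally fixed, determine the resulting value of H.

Setting K = -2, J = 8 by intervention discards those variables' equations.
M = max(N, J) - 3  [with N=-3, J=8]  = 5
H = -2N + J + M  [with N=-3, J=8, M=5]  = 19

19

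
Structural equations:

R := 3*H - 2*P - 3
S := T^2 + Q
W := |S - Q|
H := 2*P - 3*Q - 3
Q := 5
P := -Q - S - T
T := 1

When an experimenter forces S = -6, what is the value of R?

-57

The intervention breaks the incoming arrows to S: S := T^2 + Q no longer applies, and S = -6.
P = -Q - S - T  [with Q=5, S=-6, T=1]  = 0
H = 2*P - 3*Q - 3  [with P=0, Q=5]  = -18
R = 3*H - 2*P - 3  [with H=-18, P=0]  = -57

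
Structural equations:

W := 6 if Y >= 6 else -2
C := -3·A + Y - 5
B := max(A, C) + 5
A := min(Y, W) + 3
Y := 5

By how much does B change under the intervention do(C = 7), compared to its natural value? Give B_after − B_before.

Intervening sets C = 7 and removes its equation (C := -3·A + Y - 5).
W = 6 if Y >= 6 else -2  [with Y=5]  = -2
A = min(Y, W) + 3  [with Y=5, W=-2]  = 1
B = max(A, C) + 5  [with A=1, C=7]  = 12
Without intervention: W = 6 if Y >= 6 else -2  [with Y=5]  = -2; A = min(Y, W) + 3  [with Y=5, W=-2]  = 1; C = -3·A + Y - 5  [with A=1, Y=5]  = -3; B = max(A, C) + 5  [with A=1, C=-3]  = 6.
Change = 12 − 6 = 6.

6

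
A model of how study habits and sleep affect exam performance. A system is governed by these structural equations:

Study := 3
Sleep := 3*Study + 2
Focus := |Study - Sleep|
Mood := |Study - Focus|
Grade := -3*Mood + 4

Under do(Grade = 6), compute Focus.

8

do(Grade=6) replaces the equation Grade := -3*Mood + 4 with the constant Grade = 6.
Focus is not downstream of the intervention, so its value is determined by the original equations.
Sleep = 3*Study + 2  [with Study=3]  = 11
Focus = |Study - Sleep|  [with Study=3, Sleep=11]  = 8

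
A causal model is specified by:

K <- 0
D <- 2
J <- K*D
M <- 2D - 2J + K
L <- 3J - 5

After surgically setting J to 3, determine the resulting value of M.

The intervention breaks the incoming arrows to J: J <- K*D no longer applies, and J = 3.
M = 2D - 2J + K  [with D=2, J=3, K=0]  = -2

-2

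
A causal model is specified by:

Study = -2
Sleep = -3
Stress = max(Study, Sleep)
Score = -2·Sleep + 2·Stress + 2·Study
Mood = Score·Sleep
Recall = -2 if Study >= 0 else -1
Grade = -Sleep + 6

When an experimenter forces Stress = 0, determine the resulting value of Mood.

-6

do(Stress=0) replaces the equation Stress = max(Study, Sleep) with the constant Stress = 0.
Score = -2·Sleep + 2·Stress + 2·Study  [with Sleep=-3, Stress=0, Study=-2]  = 2
Mood = Score·Sleep  [with Score=2, Sleep=-3]  = -6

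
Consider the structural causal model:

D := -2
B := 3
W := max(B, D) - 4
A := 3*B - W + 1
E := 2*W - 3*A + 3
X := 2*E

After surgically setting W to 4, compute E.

-7

do(W=4) replaces the equation W := max(B, D) - 4 with the constant W = 4.
A = 3*B - W + 1  [with B=3, W=4]  = 6
E = 2*W - 3*A + 3  [with W=4, A=6]  = -7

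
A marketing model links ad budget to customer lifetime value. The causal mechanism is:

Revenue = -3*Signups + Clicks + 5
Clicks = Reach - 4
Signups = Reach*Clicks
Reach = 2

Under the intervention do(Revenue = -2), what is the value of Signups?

Under do(Revenue=-2), the mechanism Revenue = -3*Signups + Clicks + 5 is discarded; Revenue is fixed at -2.
Since Signups is not a descendant of the intervened variable, it is unaffected.
Clicks = Reach - 4  [with Reach=2]  = -2
Signups = Reach*Clicks  [with Reach=2, Clicks=-2]  = -4

-4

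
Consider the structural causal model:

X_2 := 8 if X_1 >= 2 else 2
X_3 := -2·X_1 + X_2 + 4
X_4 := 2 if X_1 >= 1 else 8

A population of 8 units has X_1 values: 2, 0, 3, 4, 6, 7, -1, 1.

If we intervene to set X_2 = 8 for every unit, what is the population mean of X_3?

6.5

The intervention sets X_2=8 in all 8 units regardless of X_1. Recomputing X_3 per unit gives 8, 12, 6, 4, 0, -2, 14, 10; average 6.5.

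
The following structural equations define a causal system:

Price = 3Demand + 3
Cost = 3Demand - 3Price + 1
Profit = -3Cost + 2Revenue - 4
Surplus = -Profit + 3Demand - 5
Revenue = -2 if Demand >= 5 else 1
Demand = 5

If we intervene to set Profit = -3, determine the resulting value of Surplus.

The intervention breaks the incoming arrows to Profit: Profit = -3Cost + 2Revenue - 4 no longer applies, and Profit = -3.
Surplus = -Profit + 3Demand - 5  [with Profit=-3, Demand=5]  = 13

13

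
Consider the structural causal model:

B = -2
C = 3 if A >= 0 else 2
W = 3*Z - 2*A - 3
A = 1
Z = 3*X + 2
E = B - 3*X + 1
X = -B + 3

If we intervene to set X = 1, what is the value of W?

The intervention breaks the incoming arrows to X: X = -B + 3 no longer applies, and X = 1.
Z = 3*X + 2  [with X=1]  = 5
W = 3*Z - 2*A - 3  [with Z=5, A=1]  = 10

10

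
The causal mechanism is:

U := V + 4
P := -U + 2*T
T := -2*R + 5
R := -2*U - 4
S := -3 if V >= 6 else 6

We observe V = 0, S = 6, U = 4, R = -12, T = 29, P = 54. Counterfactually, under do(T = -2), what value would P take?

The intervention breaks the incoming arrows to T: T := -2*R + 5 no longer applies, and T = -2.
U = V + 4  [with V=0]  = 4
P = -U + 2*T  [with U=4, T=-2]  = -8

-8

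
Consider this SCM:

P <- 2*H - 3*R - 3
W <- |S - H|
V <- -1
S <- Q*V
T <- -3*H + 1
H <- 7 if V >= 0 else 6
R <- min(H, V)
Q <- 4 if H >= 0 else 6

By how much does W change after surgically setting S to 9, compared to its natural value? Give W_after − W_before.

-7

Intervening sets S = 9 and removes its equation (S <- Q*V).
H = 7 if V >= 0 else 6  [with V=-1]  = 6
W = |S - H|  [with S=9, H=6]  = 3
Without intervention: H = 7 if V >= 0 else 6  [with V=-1]  = 6; Q = 4 if H >= 0 else 6  [with H=6]  = 4; S = Q*V  [with Q=4, V=-1]  = -4; W = |S - H|  [with S=-4, H=6]  = 10.
Change = 3 − 10 = -7.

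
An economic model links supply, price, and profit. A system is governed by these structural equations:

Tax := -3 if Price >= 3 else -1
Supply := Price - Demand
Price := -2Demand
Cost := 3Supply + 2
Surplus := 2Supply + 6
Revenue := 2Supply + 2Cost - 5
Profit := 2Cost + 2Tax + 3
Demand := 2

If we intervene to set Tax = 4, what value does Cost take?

-16

do(Tax=4) replaces the equation Tax := -3 if Price >= 3 else -1 with the constant Tax = 4.
No directed path runs from Tax to Cost, so Cost keeps its natural value.
Price = -2Demand  [with Demand=2]  = -4
Supply = Price - Demand  [with Price=-4, Demand=2]  = -6
Cost = 3Supply + 2  [with Supply=-6]  = -16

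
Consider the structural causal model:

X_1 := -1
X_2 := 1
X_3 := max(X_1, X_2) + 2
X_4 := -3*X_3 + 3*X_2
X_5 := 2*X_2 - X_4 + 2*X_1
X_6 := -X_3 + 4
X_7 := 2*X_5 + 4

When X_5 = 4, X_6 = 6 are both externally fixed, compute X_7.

12

Under do(X_5 = 4, X_6 = 6), each intervened variable's structural equation is replaced by its fixed value.
X_7 = 2*X_5 + 4  [with X_5=4]  = 12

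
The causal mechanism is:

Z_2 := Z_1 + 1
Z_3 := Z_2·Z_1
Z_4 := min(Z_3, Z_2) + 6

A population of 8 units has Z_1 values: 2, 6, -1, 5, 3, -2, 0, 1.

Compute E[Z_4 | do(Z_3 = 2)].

The intervention sets Z_3=2 in all 8 units regardless of Z_1. Recomputing Z_4 per unit gives 8, 8, 6, 8, 8, 5, 7, 8; average 7.25.

7.25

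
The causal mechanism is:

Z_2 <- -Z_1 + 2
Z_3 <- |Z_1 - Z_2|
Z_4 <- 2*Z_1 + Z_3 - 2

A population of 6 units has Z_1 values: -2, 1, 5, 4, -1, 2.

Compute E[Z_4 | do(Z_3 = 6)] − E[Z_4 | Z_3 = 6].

do(Z_3=6) breaks Z_3's dependence on Z_1. With Z_3=6 fixed, Z_4 across the units is 0, 6, 14, 12, 2, 8, mean 7.
Conditioning on Z_3=6 selects the 2 unit(s) with Z_1 ∈ {-2, 4}. Their Z_4 values: 0, 12. Mean = 6.
Difference = 7 − 6 = 1.

1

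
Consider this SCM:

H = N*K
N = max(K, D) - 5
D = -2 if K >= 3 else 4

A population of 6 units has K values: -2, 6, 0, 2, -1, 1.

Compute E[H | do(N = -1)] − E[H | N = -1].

-1

Every unit gets N=-1 under the intervention. H values become 2, -6, 0, -2, 1, -1; E[H|do(N=-1)] = -1.
Conditioning on N=-1 selects the 5 unit(s) with K ∈ {-2, 0, 2, -1, 1}. Their H values: 2, 0, -2, 1, -1. Mean = 0.
Difference = -1 − 0 = -1.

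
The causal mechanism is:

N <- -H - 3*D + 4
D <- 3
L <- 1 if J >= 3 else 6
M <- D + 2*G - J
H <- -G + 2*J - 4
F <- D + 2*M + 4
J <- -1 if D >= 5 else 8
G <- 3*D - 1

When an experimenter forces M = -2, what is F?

Intervening sets M = -2 and removes its equation (M <- D + 2*G - J).
F = D + 2*M + 4  [with D=3, M=-2]  = 3

3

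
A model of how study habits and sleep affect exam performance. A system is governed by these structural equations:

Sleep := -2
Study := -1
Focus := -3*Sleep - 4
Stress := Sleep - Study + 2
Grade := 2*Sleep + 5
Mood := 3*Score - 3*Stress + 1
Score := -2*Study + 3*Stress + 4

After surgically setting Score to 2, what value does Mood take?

4

The intervention breaks the incoming arrows to Score: Score := -2*Study + 3*Stress + 4 no longer applies, and Score = 2.
Stress = Sleep - Study + 2  [with Sleep=-2, Study=-1]  = 1
Mood = 3*Score - 3*Stress + 1  [with Score=2, Stress=1]  = 4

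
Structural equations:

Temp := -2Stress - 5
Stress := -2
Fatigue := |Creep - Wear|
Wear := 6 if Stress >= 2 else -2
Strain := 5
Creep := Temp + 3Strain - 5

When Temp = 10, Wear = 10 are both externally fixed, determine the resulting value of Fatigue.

10

Setting Temp = 10, Wear = 10 by intervention discards those variables' equations.
Creep = Temp + 3Strain - 5  [with Temp=10, Strain=5]  = 20
Fatigue = |Creep - Wear|  [with Creep=20, Wear=10]  = 10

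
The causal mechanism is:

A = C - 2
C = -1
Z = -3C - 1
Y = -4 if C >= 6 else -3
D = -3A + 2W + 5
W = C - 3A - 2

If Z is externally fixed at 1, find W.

6

do(Z=1) replaces the equation Z = -3C - 1 with the constant Z = 1.
W is not downstream of the intervention, so its value is determined by the original equations.
A = C - 2  [with C=-1]  = -3
W = C - 3A - 2  [with C=-1, A=-3]  = 6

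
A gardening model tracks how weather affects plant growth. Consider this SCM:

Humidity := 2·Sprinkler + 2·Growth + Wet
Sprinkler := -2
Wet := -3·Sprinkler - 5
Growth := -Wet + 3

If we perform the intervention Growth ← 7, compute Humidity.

11

The intervention breaks the incoming arrows to Growth: Growth := -Wet + 3 no longer applies, and Growth = 7.
Wet = -3·Sprinkler - 5  [with Sprinkler=-2]  = 1
Humidity = 2·Sprinkler + 2·Growth + Wet  [with Sprinkler=-2, Growth=7, Wet=1]  = 11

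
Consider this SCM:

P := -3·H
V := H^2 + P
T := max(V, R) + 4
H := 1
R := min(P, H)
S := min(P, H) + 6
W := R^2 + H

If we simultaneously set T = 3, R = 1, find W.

The joint intervention fixes T = 3, R = 1, removing each variable's own equation.
W = R^2 + H  [with R=1, H=1]  = 2

2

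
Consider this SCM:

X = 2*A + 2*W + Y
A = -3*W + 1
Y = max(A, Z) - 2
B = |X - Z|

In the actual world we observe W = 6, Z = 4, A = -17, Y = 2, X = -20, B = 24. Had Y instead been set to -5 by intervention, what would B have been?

31

Under do(Y=-5), the mechanism Y = max(A, Z) - 2 is discarded; Y is fixed at -5.
A = -3*W + 1  [with W=6]  = -17
X = 2*A + 2*W + Y  [with A=-17, W=6, Y=-5]  = -27
B = |X - Z|  [with X=-27, Z=4]  = 31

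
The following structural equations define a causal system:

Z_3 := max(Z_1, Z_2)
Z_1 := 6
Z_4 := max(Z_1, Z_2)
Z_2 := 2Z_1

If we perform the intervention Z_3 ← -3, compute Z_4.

The intervention breaks the incoming arrows to Z_3: Z_3 := max(Z_1, Z_2) no longer applies, and Z_3 = -3.
Z_4 is not downstream of the intervention, so its value is determined by the original equations.
Z_2 = 2Z_1  [with Z_1=6]  = 12
Z_4 = max(Z_1, Z_2)  [with Z_1=6, Z_2=12]  = 12

12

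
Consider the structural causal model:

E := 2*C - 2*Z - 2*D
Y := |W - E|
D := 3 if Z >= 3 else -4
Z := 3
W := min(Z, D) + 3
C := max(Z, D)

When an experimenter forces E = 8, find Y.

2

Under do(E=8), the mechanism E := 2*C - 2*Z - 2*D is discarded; E is fixed at 8.
D = 3 if Z >= 3 else -4  [with Z=3]  = 3
W = min(Z, D) + 3  [with Z=3, D=3]  = 6
Y = |W - E|  [with W=6, E=8]  = 2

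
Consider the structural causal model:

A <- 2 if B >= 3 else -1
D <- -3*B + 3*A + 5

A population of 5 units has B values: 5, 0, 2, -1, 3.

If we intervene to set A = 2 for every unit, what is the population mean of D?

5.6

do(A=2) breaks A's dependence on B. With A=2 fixed, D across the units is -4, 11, 5, 14, 2, mean 5.6.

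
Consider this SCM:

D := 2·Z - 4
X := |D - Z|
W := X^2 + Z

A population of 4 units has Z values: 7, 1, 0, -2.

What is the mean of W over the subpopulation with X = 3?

13

Conditioning on X=3 selects the 2 unit(s) with Z ∈ {7, 1}. Their W values: 16, 10. Mean = 13.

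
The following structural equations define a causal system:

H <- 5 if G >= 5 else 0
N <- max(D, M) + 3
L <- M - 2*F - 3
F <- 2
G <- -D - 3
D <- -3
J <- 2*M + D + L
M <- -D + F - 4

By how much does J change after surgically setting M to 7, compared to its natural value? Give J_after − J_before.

18

The intervention breaks the incoming arrows to M: M <- -D + F - 4 no longer applies, and M = 7.
L = M - 2*F - 3  [with M=7, F=2]  = 0
J = 2*M + D + L  [with M=7, D=-3, L=0]  = 11
Without intervention: M = -D + F - 4  [with D=-3, F=2]  = 1; L = M - 2*F - 3  [with M=1, F=2]  = -6; J = 2*M + D + L  [with M=1, D=-3, L=-6]  = -7.
Change = 11 − (-7) = 18.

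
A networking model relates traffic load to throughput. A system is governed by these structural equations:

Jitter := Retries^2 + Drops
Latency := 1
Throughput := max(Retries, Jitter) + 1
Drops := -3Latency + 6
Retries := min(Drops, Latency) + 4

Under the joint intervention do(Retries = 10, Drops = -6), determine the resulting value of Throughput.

95

Setting Retries = 10, Drops = -6 by intervention discards those variables' equations.
Jitter = Retries^2 + Drops  [with Retries=10, Drops=-6]  = 94
Throughput = max(Retries, Jitter) + 1  [with Retries=10, Jitter=94]  = 95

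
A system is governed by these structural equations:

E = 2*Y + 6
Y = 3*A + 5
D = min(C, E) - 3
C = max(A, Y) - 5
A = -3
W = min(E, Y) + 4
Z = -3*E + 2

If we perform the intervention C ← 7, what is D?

Under do(C=7), the mechanism C = max(A, Y) - 5 is discarded; C is fixed at 7.
Y = 3*A + 5  [with A=-3]  = -4
E = 2*Y + 6  [with Y=-4]  = -2
D = min(C, E) - 3  [with C=7, E=-2]  = -5

-5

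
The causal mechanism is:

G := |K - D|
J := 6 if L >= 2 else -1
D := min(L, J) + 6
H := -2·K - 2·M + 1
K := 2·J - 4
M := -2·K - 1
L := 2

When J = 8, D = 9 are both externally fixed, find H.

27

Under do(J = 8, D = 9), each intervened variable's structural equation is replaced by its fixed value.
K = 2·J - 4  [with J=8]  = 12
M = -2·K - 1  [with K=12]  = -25
H = -2·K - 2·M + 1  [with K=12, M=-25]  = 27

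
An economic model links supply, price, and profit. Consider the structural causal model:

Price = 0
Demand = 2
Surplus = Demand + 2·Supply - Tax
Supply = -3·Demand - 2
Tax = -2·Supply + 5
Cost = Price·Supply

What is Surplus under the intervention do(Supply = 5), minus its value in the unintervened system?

52

The intervention breaks the incoming arrows to Supply: Supply = -3·Demand - 2 no longer applies, and Supply = 5.
Tax = -2·Supply + 5  [with Supply=5]  = -5
Surplus = Demand + 2·Supply - Tax  [with Demand=2, Supply=5, Tax=-5]  = 17
Without intervention: Supply = -3·Demand - 2  [with Demand=2]  = -8; Tax = -2·Supply + 5  [with Supply=-8]  = 21; Surplus = Demand + 2·Supply - Tax  [with Demand=2, Supply=-8, Tax=21]  = -35.
Change = 17 − (-35) = 52.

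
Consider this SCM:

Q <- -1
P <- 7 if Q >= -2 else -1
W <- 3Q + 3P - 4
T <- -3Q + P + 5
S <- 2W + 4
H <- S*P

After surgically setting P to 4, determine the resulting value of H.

56

Under do(P=4), the mechanism P <- 7 if Q >= -2 else -1 is discarded; P is fixed at 4.
W = 3Q + 3P - 4  [with Q=-1, P=4]  = 5
S = 2W + 4  [with W=5]  = 14
H = S*P  [with S=14, P=4]  = 56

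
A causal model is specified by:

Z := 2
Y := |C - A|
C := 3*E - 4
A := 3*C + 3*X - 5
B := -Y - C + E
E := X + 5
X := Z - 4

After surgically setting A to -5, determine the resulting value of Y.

The intervention breaks the incoming arrows to A: A := 3*C + 3*X - 5 no longer applies, and A = -5.
X = Z - 4  [with Z=2]  = -2
E = X + 5  [with X=-2]  = 3
C = 3*E - 4  [with E=3]  = 5
Y = |C - A|  [with C=5, A=-5]  = 10

10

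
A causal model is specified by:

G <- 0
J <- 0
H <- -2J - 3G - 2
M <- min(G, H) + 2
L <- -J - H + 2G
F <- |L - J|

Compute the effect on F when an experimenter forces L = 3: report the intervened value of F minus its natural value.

1

The intervention breaks the incoming arrows to L: L <- -J - H + 2G no longer applies, and L = 3.
F = |L - J|  [with L=3, J=0]  = 3
Without intervention: H = -2J - 3G - 2  [with J=0, G=0]  = -2; L = -J - H + 2G  [with J=0, H=-2, G=0]  = 2; F = |L - J|  [with L=2, J=0]  = 2.
Change = 3 − 2 = 1.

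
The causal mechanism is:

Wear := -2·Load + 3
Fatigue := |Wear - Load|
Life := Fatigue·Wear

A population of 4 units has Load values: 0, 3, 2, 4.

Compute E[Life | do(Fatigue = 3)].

-4.5

The intervention sets Fatigue=3 in all 4 units regardless of Load. Recomputing Life per unit gives 9, -9, -3, -15; average -4.5.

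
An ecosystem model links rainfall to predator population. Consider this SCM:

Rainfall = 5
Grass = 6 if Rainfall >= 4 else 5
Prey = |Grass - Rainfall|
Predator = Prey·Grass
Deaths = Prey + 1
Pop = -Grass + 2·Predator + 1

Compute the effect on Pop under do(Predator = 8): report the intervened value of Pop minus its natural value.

Under do(Predator=8), the mechanism Predator = Prey·Grass is discarded; Predator is fixed at 8.
Grass = 6 if Rainfall >= 4 else 5  [with Rainfall=5]  = 6
Pop = -Grass + 2·Predator + 1  [with Grass=6, Predator=8]  = 11
Without intervention: Grass = 6 if Rainfall >= 4 else 5  [with Rainfall=5]  = 6; Prey = |Grass - Rainfall|  [with Grass=6, Rainfall=5]  = 1; Predator = Prey·Grass  [with Prey=1, Grass=6]  = 6; Pop = -Grass + 2·Predator + 1  [with Grass=6, Predator=6]  = 7.
Change = 11 − 7 = 4.

4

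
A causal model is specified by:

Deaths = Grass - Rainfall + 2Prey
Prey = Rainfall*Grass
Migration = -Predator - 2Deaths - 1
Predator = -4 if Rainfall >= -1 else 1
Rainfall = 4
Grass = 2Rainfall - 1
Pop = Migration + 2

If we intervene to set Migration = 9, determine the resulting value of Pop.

11

Intervening sets Migration = 9 and removes its equation (Migration = -Predator - 2Deaths - 1).
Pop = Migration + 2  [with Migration=9]  = 11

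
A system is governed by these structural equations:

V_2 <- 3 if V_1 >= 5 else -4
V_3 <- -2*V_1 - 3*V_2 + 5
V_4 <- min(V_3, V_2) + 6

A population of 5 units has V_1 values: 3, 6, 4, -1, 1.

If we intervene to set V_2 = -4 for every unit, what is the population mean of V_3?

11.8

Every unit gets V_2=-4 under the intervention. V_3 values become 11, 5, 9, 19, 15; E[V_3|do(V_2=-4)] = 11.8.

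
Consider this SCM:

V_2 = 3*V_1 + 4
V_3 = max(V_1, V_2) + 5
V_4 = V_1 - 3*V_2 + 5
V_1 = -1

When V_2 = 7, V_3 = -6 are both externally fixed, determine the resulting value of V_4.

-17

Setting V_2 = 7, V_3 = -6 by intervention discards those variables' equations.
V_4 = V_1 - 3*V_2 + 5  [with V_1=-1, V_2=7]  = -17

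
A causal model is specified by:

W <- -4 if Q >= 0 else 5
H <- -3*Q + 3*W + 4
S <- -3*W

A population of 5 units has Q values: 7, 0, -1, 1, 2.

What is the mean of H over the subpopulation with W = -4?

Observing W=-4 restricts to units where W's equation naturally yields -4: Q ∈ {7, 0, 1, 2}. In that subpopulation H = -29, -8, -11, -14, mean -15.5.

-15.5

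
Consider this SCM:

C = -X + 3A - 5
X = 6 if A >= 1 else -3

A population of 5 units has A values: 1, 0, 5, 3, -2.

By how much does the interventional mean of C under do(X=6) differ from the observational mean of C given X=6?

-4.8

Every unit gets X=6 under the intervention. C values become -8, -11, 4, -2, -17; E[C|do(X=6)] = -6.8.
Observing X=6 restricts to units where X's equation naturally yields 6: A ∈ {1, 5, 3}. In that subpopulation C = -8, 4, -2, mean -2.
Difference = -6.8 − (-2) = -4.8.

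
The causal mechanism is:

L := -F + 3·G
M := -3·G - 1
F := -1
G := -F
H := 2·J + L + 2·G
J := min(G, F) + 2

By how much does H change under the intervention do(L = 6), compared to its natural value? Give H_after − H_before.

do(L=6) replaces the equation L := -F + 3·G with the constant L = 6.
G = -F  [with F=-1]  = 1
J = min(G, F) + 2  [with G=1, F=-1]  = 1
H = 2·J + L + 2·G  [with J=1, L=6, G=1]  = 10
Without intervention: G = -F  [with F=-1]  = 1; L = -F + 3·G  [with F=-1, G=1]  = 4; J = min(G, F) + 2  [with G=1, F=-1]  = 1; H = 2·J + L + 2·G  [with J=1, L=4, G=1]  = 8.
Change = 10 − 8 = 2.

2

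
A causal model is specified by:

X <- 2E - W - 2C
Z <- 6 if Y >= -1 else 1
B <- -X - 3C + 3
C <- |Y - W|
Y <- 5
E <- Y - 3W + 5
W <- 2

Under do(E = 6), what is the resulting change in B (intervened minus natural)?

The intervention breaks the incoming arrows to E: E <- Y - 3W + 5 no longer applies, and E = 6.
C = |Y - W|  [with Y=5, W=2]  = 3
X = 2E - W - 2C  [with E=6, W=2, C=3]  = 4
B = -X - 3C + 3  [with X=4, C=3]  = -10
Without intervention: E = Y - 3W + 5  [with Y=5, W=2]  = 4; C = |Y - W|  [with Y=5, W=2]  = 3; X = 2E - W - 2C  [with E=4, W=2, C=3]  = 0; B = -X - 3C + 3  [with X=0, C=3]  = -6.
Change = -10 − (-6) = -4.

-4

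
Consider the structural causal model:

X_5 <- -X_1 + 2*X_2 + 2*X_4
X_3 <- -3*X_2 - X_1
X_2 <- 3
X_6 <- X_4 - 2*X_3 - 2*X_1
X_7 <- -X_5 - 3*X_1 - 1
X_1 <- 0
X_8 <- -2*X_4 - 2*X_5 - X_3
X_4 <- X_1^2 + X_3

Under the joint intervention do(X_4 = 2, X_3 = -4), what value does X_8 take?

-20

The joint intervention fixes X_4 = 2, X_3 = -4, removing each variable's own equation.
X_5 = -X_1 + 2*X_2 + 2*X_4  [with X_1=0, X_2=3, X_4=2]  = 10
X_8 = -2*X_4 - 2*X_5 - X_3  [with X_4=2, X_5=10, X_3=-4]  = -20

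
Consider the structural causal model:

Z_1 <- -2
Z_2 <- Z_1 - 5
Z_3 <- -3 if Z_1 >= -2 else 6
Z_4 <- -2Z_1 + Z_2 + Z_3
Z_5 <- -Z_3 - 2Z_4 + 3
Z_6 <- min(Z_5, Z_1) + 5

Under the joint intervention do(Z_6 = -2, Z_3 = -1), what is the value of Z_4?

-4

Under do(Z_6 = -2, Z_3 = -1), each intervened variable's structural equation is replaced by its fixed value.
Z_2 = Z_1 - 5  [with Z_1=-2]  = -7
Z_4 = -2Z_1 + Z_2 + Z_3  [with Z_1=-2, Z_2=-7, Z_3=-1]  = -4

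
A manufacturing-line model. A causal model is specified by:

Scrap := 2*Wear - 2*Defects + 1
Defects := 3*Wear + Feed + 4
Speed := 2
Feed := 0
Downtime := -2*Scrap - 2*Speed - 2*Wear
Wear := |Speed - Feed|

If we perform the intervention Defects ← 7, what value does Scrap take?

-9

Intervening sets Defects = 7 and removes its equation (Defects := 3*Wear + Feed + 4).
Wear = |Speed - Feed|  [with Speed=2, Feed=0]  = 2
Scrap = 2*Wear - 2*Defects + 1  [with Wear=2, Defects=7]  = -9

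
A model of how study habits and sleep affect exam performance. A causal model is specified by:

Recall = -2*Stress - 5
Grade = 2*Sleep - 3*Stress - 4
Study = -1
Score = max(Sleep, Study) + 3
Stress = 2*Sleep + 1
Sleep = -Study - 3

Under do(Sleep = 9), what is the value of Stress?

The intervention breaks the incoming arrows to Sleep: Sleep = -Study - 3 no longer applies, and Sleep = 9.
Stress = 2*Sleep + 1  [with Sleep=9]  = 19

19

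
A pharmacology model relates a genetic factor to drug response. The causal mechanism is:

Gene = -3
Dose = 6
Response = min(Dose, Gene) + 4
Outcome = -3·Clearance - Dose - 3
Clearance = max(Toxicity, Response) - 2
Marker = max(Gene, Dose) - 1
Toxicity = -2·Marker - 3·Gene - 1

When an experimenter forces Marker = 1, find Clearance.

The intervention breaks the incoming arrows to Marker: Marker = max(Gene, Dose) - 1 no longer applies, and Marker = 1.
Response = min(Dose, Gene) + 4  [with Dose=6, Gene=-3]  = 1
Toxicity = -2·Marker - 3·Gene - 1  [with Marker=1, Gene=-3]  = 6
Clearance = max(Toxicity, Response) - 2  [with Toxicity=6, Response=1]  = 4

4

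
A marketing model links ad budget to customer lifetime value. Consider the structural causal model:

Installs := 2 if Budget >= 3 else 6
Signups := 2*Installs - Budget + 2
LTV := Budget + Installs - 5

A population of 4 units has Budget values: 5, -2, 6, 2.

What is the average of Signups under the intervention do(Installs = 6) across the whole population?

do(Installs=6) breaks Installs's dependence on Budget. With Installs=6 fixed, Signups across the units is 9, 16, 8, 12, mean 11.25.

11.25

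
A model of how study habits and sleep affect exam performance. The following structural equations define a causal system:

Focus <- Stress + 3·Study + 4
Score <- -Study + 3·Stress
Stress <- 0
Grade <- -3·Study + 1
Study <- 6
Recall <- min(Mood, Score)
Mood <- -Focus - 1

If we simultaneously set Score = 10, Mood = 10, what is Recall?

The joint intervention fixes Score = 10, Mood = 10, removing each variable's own equation.
Recall = min(Mood, Score)  [with Mood=10, Score=10]  = 10

10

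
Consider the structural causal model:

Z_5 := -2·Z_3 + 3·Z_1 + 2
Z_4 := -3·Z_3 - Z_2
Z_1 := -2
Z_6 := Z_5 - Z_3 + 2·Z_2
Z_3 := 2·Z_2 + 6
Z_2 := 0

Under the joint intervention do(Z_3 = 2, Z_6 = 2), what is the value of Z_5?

The joint intervention fixes Z_3 = 2, Z_6 = 2, removing each variable's own equation.
Z_5 = -2·Z_3 + 3·Z_1 + 2  [with Z_3=2, Z_1=-2]  = -8

-8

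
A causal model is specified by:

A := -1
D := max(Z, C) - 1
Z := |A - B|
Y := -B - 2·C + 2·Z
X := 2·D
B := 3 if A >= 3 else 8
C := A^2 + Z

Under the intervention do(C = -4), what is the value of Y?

18

Intervening sets C = -4 and removes its equation (C := A^2 + Z).
B = 3 if A >= 3 else 8  [with A=-1]  = 8
Z = |A - B|  [with A=-1, B=8]  = 9
Y = -B - 2·C + 2·Z  [with B=8, C=-4, Z=9]  = 18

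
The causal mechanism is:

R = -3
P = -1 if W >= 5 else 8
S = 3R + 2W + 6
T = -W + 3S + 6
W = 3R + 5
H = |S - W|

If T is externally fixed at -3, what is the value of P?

The intervention breaks the incoming arrows to T: T = -W + 3S + 6 no longer applies, and T = -3.
Since P is not a descendant of the intervened variable, it is unaffected.
W = 3R + 5  [with R=-3]  = -4
P = -1 if W >= 5 else 8  [with W=-4]  = 8

8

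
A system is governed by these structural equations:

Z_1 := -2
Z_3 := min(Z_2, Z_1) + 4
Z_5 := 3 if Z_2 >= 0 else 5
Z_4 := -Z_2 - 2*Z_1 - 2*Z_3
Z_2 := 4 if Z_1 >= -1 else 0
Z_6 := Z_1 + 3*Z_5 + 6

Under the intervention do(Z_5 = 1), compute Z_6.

The intervention breaks the incoming arrows to Z_5: Z_5 := 3 if Z_2 >= 0 else 5 no longer applies, and Z_5 = 1.
Z_6 = Z_1 + 3*Z_5 + 6  [with Z_1=-2, Z_5=1]  = 7

7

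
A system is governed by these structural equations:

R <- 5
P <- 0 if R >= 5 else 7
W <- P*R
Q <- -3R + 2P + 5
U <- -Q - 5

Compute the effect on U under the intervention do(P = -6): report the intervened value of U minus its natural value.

12

do(P=-6) replaces the equation P <- 0 if R >= 5 else 7 with the constant P = -6.
Q = -3R + 2P + 5  [with R=5, P=-6]  = -22
U = -Q - 5  [with Q=-22]  = 17
Without intervention: P = 0 if R >= 5 else 7  [with R=5]  = 0; Q = -3R + 2P + 5  [with R=5, P=0]  = -10; U = -Q - 5  [with Q=-10]  = 5.
Change = 17 − 5 = 12.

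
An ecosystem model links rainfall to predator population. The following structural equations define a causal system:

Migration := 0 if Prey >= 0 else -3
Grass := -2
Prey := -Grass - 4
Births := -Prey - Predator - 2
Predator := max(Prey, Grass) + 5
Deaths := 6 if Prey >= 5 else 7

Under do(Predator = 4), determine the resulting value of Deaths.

7

do(Predator=4) replaces the equation Predator := max(Prey, Grass) + 5 with the constant Predator = 4.
Deaths is not downstream of the intervention, so its value is determined by the original equations.
Prey = -Grass - 4  [with Grass=-2]  = -2
Deaths = 6 if Prey >= 5 else 7  [with Prey=-2]  = 7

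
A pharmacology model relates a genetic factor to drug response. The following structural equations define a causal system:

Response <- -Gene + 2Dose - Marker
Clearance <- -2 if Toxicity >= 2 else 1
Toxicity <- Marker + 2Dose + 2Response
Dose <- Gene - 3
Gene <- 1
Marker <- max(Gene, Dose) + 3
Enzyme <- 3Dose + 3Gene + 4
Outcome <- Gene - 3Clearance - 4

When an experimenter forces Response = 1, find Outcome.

do(Response=1) replaces the equation Response <- -Gene + 2Dose - Marker with the constant Response = 1.
Dose = Gene - 3  [with Gene=1]  = -2
Marker = max(Gene, Dose) + 3  [with Gene=1, Dose=-2]  = 4
Toxicity = Marker + 2Dose + 2Response  [with Marker=4, Dose=-2, Response=1]  = 2
Clearance = -2 if Toxicity >= 2 else 1  [with Toxicity=2]  = -2
Outcome = Gene - 3Clearance - 4  [with Gene=1, Clearance=-2]  = 3

3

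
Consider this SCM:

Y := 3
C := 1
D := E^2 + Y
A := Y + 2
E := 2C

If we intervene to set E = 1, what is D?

do(E=1) replaces the equation E := 2C with the constant E = 1.
D = E^2 + Y  [with E=1, Y=3]  = 4

4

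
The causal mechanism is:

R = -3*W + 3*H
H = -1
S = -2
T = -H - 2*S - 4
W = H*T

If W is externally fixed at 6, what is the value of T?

Under do(W=6), the mechanism W = H*T is discarded; W is fixed at 6.
Since T is not a descendant of the intervened variable, it is unaffected.
T = -H - 2*S - 4  [with H=-1, S=-2]  = 1

1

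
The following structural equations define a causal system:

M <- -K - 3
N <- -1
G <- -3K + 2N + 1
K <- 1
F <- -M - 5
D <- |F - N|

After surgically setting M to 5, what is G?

-4

Under do(M=5), the mechanism M <- -K - 3 is discarded; M is fixed at 5.
Since G is not a descendant of the intervened variable, it is unaffected.
G = -3K + 2N + 1  [with K=1, N=-1]  = -4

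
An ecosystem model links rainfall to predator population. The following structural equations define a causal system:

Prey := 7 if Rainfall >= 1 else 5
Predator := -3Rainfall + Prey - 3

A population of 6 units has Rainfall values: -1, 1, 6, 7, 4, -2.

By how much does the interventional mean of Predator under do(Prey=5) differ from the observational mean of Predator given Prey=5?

-12

The intervention sets Prey=5 in all 6 units regardless of Rainfall. Recomputing Predator per unit gives 5, -1, -16, -19, -10, 8; average -5.5.
E[Predator|Prey=5] averages over only the 2 units with Prey=5 (Rainfall = -1, -2): Predator = 5, 8, mean 6.5.
Difference = -5.5 − 6.5 = -12.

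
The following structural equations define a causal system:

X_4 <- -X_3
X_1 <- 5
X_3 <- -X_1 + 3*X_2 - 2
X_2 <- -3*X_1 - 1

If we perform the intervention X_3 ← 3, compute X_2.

Under do(X_3=3), the mechanism X_3 <- -X_1 + 3*X_2 - 2 is discarded; X_3 is fixed at 3.
Since X_2 is not a descendant of the intervened variable, it is unaffected.
X_2 = -3*X_1 - 1  [with X_1=5]  = -16

-16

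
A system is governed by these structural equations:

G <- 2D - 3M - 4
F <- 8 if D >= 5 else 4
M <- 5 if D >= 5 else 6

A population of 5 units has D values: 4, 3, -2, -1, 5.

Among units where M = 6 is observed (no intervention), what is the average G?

-20

Observing M=6 restricts to units where M's equation naturally yields 6: D ∈ {4, 3, -2, -1}. In that subpopulation G = -14, -16, -26, -24, mean -20.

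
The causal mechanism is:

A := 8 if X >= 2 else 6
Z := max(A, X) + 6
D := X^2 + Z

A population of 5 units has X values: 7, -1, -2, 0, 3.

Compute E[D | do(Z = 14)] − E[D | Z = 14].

-16.4

do(Z=14) breaks Z's dependence on X. With Z=14 fixed, D across the units is 63, 15, 18, 14, 23, mean 26.6.
Observing Z=14 restricts to units where Z's equation naturally yields 14: X ∈ {7, 3}. In that subpopulation D = 63, 23, mean 43.
Difference = 26.6 − 43 = -16.4.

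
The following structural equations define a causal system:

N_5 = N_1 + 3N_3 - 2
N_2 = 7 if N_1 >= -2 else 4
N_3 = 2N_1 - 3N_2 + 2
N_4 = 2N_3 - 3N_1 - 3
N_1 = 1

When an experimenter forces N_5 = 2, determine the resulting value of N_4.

The intervention breaks the incoming arrows to N_5: N_5 = N_1 + 3N_3 - 2 no longer applies, and N_5 = 2.
Since N_4 is not a descendant of the intervened variable, it is unaffected.
N_2 = 7 if N_1 >= -2 else 4  [with N_1=1]  = 7
N_3 = 2N_1 - 3N_2 + 2  [with N_1=1, N_2=7]  = -17
N_4 = 2N_3 - 3N_1 - 3  [with N_3=-17, N_1=1]  = -40

-40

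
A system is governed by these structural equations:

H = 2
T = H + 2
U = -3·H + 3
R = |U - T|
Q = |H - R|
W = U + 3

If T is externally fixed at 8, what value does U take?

The intervention breaks the incoming arrows to T: T = H + 2 no longer applies, and T = 8.
Since U is not a descendant of the intervened variable, it is unaffected.
U = -3·H + 3  [with H=2]  = -3

-3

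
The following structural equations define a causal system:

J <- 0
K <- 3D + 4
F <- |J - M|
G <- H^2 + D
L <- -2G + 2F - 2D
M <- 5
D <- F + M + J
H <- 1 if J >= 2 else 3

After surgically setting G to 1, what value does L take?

do(G=1) replaces the equation G <- H^2 + D with the constant G = 1.
F = |J - M|  [with J=0, M=5]  = 5
D = F + M + J  [with F=5, M=5, J=0]  = 10
L = -2G + 2F - 2D  [with G=1, F=5, D=10]  = -12

-12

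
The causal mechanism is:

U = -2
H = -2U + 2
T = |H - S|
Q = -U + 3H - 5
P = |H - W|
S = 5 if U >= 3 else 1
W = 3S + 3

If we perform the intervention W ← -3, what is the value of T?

5

The intervention breaks the incoming arrows to W: W = 3S + 3 no longer applies, and W = -3.
No directed path runs from W to T, so T keeps its natural value.
H = -2U + 2  [with U=-2]  = 6
S = 5 if U >= 3 else 1  [with U=-2]  = 1
T = |H - S|  [with H=6, S=1]  = 5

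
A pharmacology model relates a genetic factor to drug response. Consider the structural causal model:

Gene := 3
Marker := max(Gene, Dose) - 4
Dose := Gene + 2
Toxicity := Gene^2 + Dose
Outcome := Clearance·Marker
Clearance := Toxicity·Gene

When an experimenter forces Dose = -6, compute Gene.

3

Under do(Dose=-6), the mechanism Dose := Gene + 2 is discarded; Dose is fixed at -6.
Gene is not downstream of the intervention, so its value is determined by the original equations.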